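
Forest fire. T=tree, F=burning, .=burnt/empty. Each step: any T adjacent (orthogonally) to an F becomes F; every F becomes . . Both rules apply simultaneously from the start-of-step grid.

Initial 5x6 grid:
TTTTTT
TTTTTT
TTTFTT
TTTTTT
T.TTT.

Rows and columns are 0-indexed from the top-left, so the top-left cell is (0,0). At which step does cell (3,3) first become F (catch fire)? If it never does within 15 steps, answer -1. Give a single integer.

Step 1: cell (3,3)='F' (+4 fires, +1 burnt)
  -> target ignites at step 1
Step 2: cell (3,3)='.' (+8 fires, +4 burnt)
Step 3: cell (3,3)='.' (+9 fires, +8 burnt)
Step 4: cell (3,3)='.' (+4 fires, +9 burnt)
Step 5: cell (3,3)='.' (+2 fires, +4 burnt)
Step 6: cell (3,3)='.' (+0 fires, +2 burnt)
  fire out at step 6

1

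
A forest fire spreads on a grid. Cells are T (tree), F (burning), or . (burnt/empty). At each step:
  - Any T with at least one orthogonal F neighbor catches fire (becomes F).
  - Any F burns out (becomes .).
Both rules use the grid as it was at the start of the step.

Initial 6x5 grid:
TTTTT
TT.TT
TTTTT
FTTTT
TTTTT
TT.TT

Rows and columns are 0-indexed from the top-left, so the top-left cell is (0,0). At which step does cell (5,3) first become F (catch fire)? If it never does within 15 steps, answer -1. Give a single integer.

Step 1: cell (5,3)='T' (+3 fires, +1 burnt)
Step 2: cell (5,3)='T' (+5 fires, +3 burnt)
Step 3: cell (5,3)='T' (+6 fires, +5 burnt)
Step 4: cell (5,3)='T' (+4 fires, +6 burnt)
Step 5: cell (5,3)='F' (+5 fires, +4 burnt)
  -> target ignites at step 5
Step 6: cell (5,3)='.' (+3 fires, +5 burnt)
Step 7: cell (5,3)='.' (+1 fires, +3 burnt)
Step 8: cell (5,3)='.' (+0 fires, +1 burnt)
  fire out at step 8

5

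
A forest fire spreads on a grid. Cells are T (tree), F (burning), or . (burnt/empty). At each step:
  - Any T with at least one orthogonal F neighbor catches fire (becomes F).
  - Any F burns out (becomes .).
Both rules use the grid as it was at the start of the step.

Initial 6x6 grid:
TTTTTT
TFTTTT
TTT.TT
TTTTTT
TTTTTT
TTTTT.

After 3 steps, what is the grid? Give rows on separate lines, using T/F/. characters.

Step 1: 4 trees catch fire, 1 burn out
  TFTTTT
  F.FTTT
  TFT.TT
  TTTTTT
  TTTTTT
  TTTTT.
Step 2: 6 trees catch fire, 4 burn out
  F.FTTT
  ...FTT
  F.F.TT
  TFTTTT
  TTTTTT
  TTTTT.
Step 3: 5 trees catch fire, 6 burn out
  ...FTT
  ....FT
  ....TT
  F.FTTT
  TFTTTT
  TTTTT.

...FTT
....FT
....TT
F.FTTT
TFTTTT
TTTTT.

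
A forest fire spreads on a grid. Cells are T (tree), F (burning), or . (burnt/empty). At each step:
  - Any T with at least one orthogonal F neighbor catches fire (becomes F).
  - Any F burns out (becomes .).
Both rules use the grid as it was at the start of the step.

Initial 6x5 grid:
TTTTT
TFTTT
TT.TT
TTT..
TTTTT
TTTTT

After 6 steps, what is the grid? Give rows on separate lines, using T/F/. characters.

Step 1: 4 trees catch fire, 1 burn out
  TFTTT
  F.FTT
  TF.TT
  TTT..
  TTTTT
  TTTTT
Step 2: 5 trees catch fire, 4 burn out
  F.FTT
  ...FT
  F..TT
  TFT..
  TTTTT
  TTTTT
Step 3: 6 trees catch fire, 5 burn out
  ...FT
  ....F
  ...FT
  F.F..
  TFTTT
  TTTTT
Step 4: 5 trees catch fire, 6 burn out
  ....F
  .....
  ....F
  .....
  F.FTT
  TFTTT
Step 5: 3 trees catch fire, 5 burn out
  .....
  .....
  .....
  .....
  ...FT
  F.FTT
Step 6: 2 trees catch fire, 3 burn out
  .....
  .....
  .....
  .....
  ....F
  ...FT

.....
.....
.....
.....
....F
...FT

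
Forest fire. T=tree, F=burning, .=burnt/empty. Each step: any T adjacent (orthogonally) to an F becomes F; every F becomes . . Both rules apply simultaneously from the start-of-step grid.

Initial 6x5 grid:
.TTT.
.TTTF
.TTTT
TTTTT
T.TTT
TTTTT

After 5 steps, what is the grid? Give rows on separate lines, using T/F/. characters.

Step 1: 2 trees catch fire, 1 burn out
  .TTT.
  .TTF.
  .TTTF
  TTTTT
  T.TTT
  TTTTT
Step 2: 4 trees catch fire, 2 burn out
  .TTF.
  .TF..
  .TTF.
  TTTTF
  T.TTT
  TTTTT
Step 3: 5 trees catch fire, 4 burn out
  .TF..
  .F...
  .TF..
  TTTF.
  T.TTF
  TTTTT
Step 4: 5 trees catch fire, 5 burn out
  .F...
  .....
  .F...
  TTF..
  T.TF.
  TTTTF
Step 5: 3 trees catch fire, 5 burn out
  .....
  .....
  .....
  TF...
  T.F..
  TTTF.

.....
.....
.....
TF...
T.F..
TTTF.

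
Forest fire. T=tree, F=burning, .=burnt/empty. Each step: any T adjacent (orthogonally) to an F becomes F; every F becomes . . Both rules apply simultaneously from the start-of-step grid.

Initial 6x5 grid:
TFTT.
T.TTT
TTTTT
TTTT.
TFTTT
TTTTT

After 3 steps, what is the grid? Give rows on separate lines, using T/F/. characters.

Step 1: 6 trees catch fire, 2 burn out
  F.FT.
  T.TTT
  TTTTT
  TFTT.
  F.FTT
  TFTTT
Step 2: 9 trees catch fire, 6 burn out
  ...F.
  F.FTT
  TFTTT
  F.FT.
  ...FT
  F.FTT
Step 3: 6 trees catch fire, 9 burn out
  .....
  ...FT
  F.FTT
  ...F.
  ....F
  ...FT

.....
...FT
F.FTT
...F.
....F
...FT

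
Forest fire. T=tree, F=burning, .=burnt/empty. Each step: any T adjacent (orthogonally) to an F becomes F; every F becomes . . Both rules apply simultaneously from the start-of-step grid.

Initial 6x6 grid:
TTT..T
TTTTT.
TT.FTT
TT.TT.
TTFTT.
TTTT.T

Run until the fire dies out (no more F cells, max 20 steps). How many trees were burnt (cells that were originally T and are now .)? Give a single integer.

Answer: 24

Derivation:
Step 1: +6 fires, +2 burnt (F count now 6)
Step 2: +9 fires, +6 burnt (F count now 9)
Step 3: +5 fires, +9 burnt (F count now 5)
Step 4: +3 fires, +5 burnt (F count now 3)
Step 5: +1 fires, +3 burnt (F count now 1)
Step 6: +0 fires, +1 burnt (F count now 0)
Fire out after step 6
Initially T: 26, now '.': 34
Total burnt (originally-T cells now '.'): 24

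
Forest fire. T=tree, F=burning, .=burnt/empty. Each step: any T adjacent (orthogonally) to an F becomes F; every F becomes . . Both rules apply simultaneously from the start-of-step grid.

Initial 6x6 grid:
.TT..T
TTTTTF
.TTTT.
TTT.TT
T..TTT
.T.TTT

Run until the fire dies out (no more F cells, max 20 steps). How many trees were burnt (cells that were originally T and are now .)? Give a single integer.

Answer: 24

Derivation:
Step 1: +2 fires, +1 burnt (F count now 2)
Step 2: +2 fires, +2 burnt (F count now 2)
Step 3: +3 fires, +2 burnt (F count now 3)
Step 4: +5 fires, +3 burnt (F count now 5)
Step 5: +7 fires, +5 burnt (F count now 7)
Step 6: +3 fires, +7 burnt (F count now 3)
Step 7: +1 fires, +3 burnt (F count now 1)
Step 8: +1 fires, +1 burnt (F count now 1)
Step 9: +0 fires, +1 burnt (F count now 0)
Fire out after step 9
Initially T: 25, now '.': 35
Total burnt (originally-T cells now '.'): 24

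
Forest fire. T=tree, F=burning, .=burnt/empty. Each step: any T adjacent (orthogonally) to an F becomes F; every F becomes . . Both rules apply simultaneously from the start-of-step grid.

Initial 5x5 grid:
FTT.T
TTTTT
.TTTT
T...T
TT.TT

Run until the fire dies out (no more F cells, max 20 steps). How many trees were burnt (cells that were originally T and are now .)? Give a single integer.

Answer: 15

Derivation:
Step 1: +2 fires, +1 burnt (F count now 2)
Step 2: +2 fires, +2 burnt (F count now 2)
Step 3: +2 fires, +2 burnt (F count now 2)
Step 4: +2 fires, +2 burnt (F count now 2)
Step 5: +2 fires, +2 burnt (F count now 2)
Step 6: +2 fires, +2 burnt (F count now 2)
Step 7: +1 fires, +2 burnt (F count now 1)
Step 8: +1 fires, +1 burnt (F count now 1)
Step 9: +1 fires, +1 burnt (F count now 1)
Step 10: +0 fires, +1 burnt (F count now 0)
Fire out after step 10
Initially T: 18, now '.': 22
Total burnt (originally-T cells now '.'): 15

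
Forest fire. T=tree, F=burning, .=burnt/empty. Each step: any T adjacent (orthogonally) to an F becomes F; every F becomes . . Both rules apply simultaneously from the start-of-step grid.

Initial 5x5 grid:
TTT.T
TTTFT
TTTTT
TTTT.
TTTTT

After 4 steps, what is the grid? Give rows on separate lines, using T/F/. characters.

Step 1: 3 trees catch fire, 1 burn out
  TTT.T
  TTF.F
  TTTFT
  TTTT.
  TTTTT
Step 2: 6 trees catch fire, 3 burn out
  TTF.F
  TF...
  TTF.F
  TTTF.
  TTTTT
Step 3: 5 trees catch fire, 6 burn out
  TF...
  F....
  TF...
  TTF..
  TTTFT
Step 4: 5 trees catch fire, 5 burn out
  F....
  .....
  F....
  TF...
  TTF.F

F....
.....
F....
TF...
TTF.F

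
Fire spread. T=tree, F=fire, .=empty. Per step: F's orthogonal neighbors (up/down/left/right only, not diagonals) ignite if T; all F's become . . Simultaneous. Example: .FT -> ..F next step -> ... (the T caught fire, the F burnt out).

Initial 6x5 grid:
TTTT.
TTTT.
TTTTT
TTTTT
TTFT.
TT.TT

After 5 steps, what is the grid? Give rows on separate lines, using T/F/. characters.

Step 1: 3 trees catch fire, 1 burn out
  TTTT.
  TTTT.
  TTTTT
  TTFTT
  TF.F.
  TT.TT
Step 2: 6 trees catch fire, 3 burn out
  TTTT.
  TTTT.
  TTFTT
  TF.FT
  F....
  TF.FT
Step 3: 7 trees catch fire, 6 burn out
  TTTT.
  TTFT.
  TF.FT
  F...F
  .....
  F...F
Step 4: 5 trees catch fire, 7 burn out
  TTFT.
  TF.F.
  F...F
  .....
  .....
  .....
Step 5: 3 trees catch fire, 5 burn out
  TF.F.
  F....
  .....
  .....
  .....
  .....

TF.F.
F....
.....
.....
.....
.....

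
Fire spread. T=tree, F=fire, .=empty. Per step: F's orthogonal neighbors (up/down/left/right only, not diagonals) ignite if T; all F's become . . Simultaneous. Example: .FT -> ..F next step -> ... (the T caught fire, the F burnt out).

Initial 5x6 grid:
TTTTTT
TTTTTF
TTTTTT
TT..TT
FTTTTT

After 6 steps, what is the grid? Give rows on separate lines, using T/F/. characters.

Step 1: 5 trees catch fire, 2 burn out
  TTTTTF
  TTTTF.
  TTTTTF
  FT..TT
  .FTTTT
Step 2: 7 trees catch fire, 5 burn out
  TTTTF.
  TTTF..
  FTTTF.
  .F..TF
  ..FTTT
Step 3: 8 trees catch fire, 7 burn out
  TTTF..
  FTF...
  .FTF..
  ....F.
  ...FTF
Step 4: 5 trees catch fire, 8 burn out
  FTF...
  .F....
  ..F...
  ......
  ....F.
Step 5: 1 trees catch fire, 5 burn out
  .F....
  ......
  ......
  ......
  ......
Step 6: 0 trees catch fire, 1 burn out
  ......
  ......
  ......
  ......
  ......

......
......
......
......
......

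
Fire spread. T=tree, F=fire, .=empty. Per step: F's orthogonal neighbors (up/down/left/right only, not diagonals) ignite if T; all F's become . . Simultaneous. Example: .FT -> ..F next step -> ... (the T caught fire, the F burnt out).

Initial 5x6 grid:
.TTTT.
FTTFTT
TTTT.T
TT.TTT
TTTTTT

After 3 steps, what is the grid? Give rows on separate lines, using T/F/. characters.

Step 1: 6 trees catch fire, 2 burn out
  .TTFT.
  .FF.FT
  FTTF.T
  TT.TTT
  TTTTTT
Step 2: 8 trees catch fire, 6 burn out
  .FF.F.
  .....F
  .FF..T
  FT.FTT
  TTTTTT
Step 3: 5 trees catch fire, 8 burn out
  ......
  ......
  .....F
  .F..FT
  FTTFTT

......
......
.....F
.F..FT
FTTFTT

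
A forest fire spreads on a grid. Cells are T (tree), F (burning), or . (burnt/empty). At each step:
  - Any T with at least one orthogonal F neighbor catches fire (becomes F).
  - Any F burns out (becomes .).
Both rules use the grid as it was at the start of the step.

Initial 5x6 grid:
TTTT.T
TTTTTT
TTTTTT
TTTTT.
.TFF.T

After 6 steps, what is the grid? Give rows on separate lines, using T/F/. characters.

Step 1: 3 trees catch fire, 2 burn out
  TTTT.T
  TTTTTT
  TTTTTT
  TTFFT.
  .F...T
Step 2: 4 trees catch fire, 3 burn out
  TTTT.T
  TTTTTT
  TTFFTT
  TF..F.
  .....T
Step 3: 5 trees catch fire, 4 burn out
  TTTT.T
  TTFFTT
  TF..FT
  F.....
  .....T
Step 4: 6 trees catch fire, 5 burn out
  TTFF.T
  TF..FT
  F....F
  ......
  .....T
Step 5: 3 trees catch fire, 6 burn out
  TF...T
  F....F
  ......
  ......
  .....T
Step 6: 2 trees catch fire, 3 burn out
  F....F
  ......
  ......
  ......
  .....T

F....F
......
......
......
.....T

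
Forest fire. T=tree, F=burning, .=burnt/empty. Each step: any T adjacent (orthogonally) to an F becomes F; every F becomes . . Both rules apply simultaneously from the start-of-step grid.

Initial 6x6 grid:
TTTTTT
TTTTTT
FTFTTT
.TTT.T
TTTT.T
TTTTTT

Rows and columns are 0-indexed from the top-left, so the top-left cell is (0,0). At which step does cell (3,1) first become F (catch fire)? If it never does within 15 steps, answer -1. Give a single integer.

Step 1: cell (3,1)='T' (+5 fires, +2 burnt)
Step 2: cell (3,1)='F' (+8 fires, +5 burnt)
  -> target ignites at step 2
Step 3: cell (3,1)='.' (+7 fires, +8 burnt)
Step 4: cell (3,1)='.' (+6 fires, +7 burnt)
Step 5: cell (3,1)='.' (+4 fires, +6 burnt)
Step 6: cell (3,1)='.' (+1 fires, +4 burnt)
Step 7: cell (3,1)='.' (+0 fires, +1 burnt)
  fire out at step 7

2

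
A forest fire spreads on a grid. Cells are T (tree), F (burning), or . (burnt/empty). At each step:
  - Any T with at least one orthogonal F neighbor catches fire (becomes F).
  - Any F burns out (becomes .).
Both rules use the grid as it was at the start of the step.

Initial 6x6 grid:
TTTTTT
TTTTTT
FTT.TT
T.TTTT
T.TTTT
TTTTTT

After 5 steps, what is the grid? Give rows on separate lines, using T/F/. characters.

Step 1: 3 trees catch fire, 1 burn out
  TTTTTT
  FTTTTT
  .FT.TT
  F.TTTT
  T.TTTT
  TTTTTT
Step 2: 4 trees catch fire, 3 burn out
  FTTTTT
  .FTTTT
  ..F.TT
  ..TTTT
  F.TTTT
  TTTTTT
Step 3: 4 trees catch fire, 4 burn out
  .FTTTT
  ..FTTT
  ....TT
  ..FTTT
  ..TTTT
  FTTTTT
Step 4: 5 trees catch fire, 4 burn out
  ..FTTT
  ...FTT
  ....TT
  ...FTT
  ..FTTT
  .FTTTT
Step 5: 5 trees catch fire, 5 burn out
  ...FTT
  ....FT
  ....TT
  ....FT
  ...FTT
  ..FTTT

...FTT
....FT
....TT
....FT
...FTT
..FTTT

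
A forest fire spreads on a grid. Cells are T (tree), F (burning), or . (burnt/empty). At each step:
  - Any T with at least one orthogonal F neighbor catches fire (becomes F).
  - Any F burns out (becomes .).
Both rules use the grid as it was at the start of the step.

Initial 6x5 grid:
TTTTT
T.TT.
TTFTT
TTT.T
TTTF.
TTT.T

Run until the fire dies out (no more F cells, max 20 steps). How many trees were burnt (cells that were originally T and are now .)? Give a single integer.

Answer: 22

Derivation:
Step 1: +5 fires, +2 burnt (F count now 5)
Step 2: +7 fires, +5 burnt (F count now 7)
Step 3: +7 fires, +7 burnt (F count now 7)
Step 4: +3 fires, +7 burnt (F count now 3)
Step 5: +0 fires, +3 burnt (F count now 0)
Fire out after step 5
Initially T: 23, now '.': 29
Total burnt (originally-T cells now '.'): 22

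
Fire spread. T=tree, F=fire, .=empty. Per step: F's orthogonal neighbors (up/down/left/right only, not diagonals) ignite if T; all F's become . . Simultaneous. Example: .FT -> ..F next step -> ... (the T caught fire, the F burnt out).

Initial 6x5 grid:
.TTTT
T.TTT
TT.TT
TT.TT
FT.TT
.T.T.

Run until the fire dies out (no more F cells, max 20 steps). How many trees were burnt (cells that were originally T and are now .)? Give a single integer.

Step 1: +2 fires, +1 burnt (F count now 2)
Step 2: +3 fires, +2 burnt (F count now 3)
Step 3: +2 fires, +3 burnt (F count now 2)
Step 4: +0 fires, +2 burnt (F count now 0)
Fire out after step 4
Initially T: 21, now '.': 16
Total burnt (originally-T cells now '.'): 7

Answer: 7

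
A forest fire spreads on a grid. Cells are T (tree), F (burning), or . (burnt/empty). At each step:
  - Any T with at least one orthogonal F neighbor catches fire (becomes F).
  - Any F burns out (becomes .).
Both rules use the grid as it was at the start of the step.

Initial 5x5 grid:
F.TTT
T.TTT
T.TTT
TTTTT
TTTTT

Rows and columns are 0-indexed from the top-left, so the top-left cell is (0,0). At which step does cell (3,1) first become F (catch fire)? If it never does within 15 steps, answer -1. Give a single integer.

Step 1: cell (3,1)='T' (+1 fires, +1 burnt)
Step 2: cell (3,1)='T' (+1 fires, +1 burnt)
Step 3: cell (3,1)='T' (+1 fires, +1 burnt)
Step 4: cell (3,1)='F' (+2 fires, +1 burnt)
  -> target ignites at step 4
Step 5: cell (3,1)='.' (+2 fires, +2 burnt)
Step 6: cell (3,1)='.' (+3 fires, +2 burnt)
Step 7: cell (3,1)='.' (+4 fires, +3 burnt)
Step 8: cell (3,1)='.' (+4 fires, +4 burnt)
Step 9: cell (3,1)='.' (+2 fires, +4 burnt)
Step 10: cell (3,1)='.' (+1 fires, +2 burnt)
Step 11: cell (3,1)='.' (+0 fires, +1 burnt)
  fire out at step 11

4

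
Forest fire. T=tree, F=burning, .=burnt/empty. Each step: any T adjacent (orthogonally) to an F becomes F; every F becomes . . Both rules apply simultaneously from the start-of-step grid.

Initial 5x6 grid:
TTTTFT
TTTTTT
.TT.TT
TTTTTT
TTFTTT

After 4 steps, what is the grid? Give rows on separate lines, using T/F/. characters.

Step 1: 6 trees catch fire, 2 burn out
  TTTF.F
  TTTTFT
  .TT.TT
  TTFTTT
  TF.FTT
Step 2: 9 trees catch fire, 6 burn out
  TTF...
  TTTF.F
  .TF.FT
  TF.FTT
  F...FT
Step 3: 7 trees catch fire, 9 burn out
  TF....
  TTF...
  .F...F
  F...FT
  .....F
Step 4: 3 trees catch fire, 7 burn out
  F.....
  TF....
  ......
  .....F
  ......

F.....
TF....
......
.....F
......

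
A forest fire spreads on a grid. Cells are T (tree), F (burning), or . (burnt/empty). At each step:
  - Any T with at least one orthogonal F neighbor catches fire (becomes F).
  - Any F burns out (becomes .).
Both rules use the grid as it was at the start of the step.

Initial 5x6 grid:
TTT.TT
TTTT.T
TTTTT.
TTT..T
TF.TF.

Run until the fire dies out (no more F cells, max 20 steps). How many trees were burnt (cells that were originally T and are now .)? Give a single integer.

Answer: 17

Derivation:
Step 1: +3 fires, +2 burnt (F count now 3)
Step 2: +3 fires, +3 burnt (F count now 3)
Step 3: +3 fires, +3 burnt (F count now 3)
Step 4: +4 fires, +3 burnt (F count now 4)
Step 5: +4 fires, +4 burnt (F count now 4)
Step 6: +0 fires, +4 burnt (F count now 0)
Fire out after step 6
Initially T: 21, now '.': 26
Total burnt (originally-T cells now '.'): 17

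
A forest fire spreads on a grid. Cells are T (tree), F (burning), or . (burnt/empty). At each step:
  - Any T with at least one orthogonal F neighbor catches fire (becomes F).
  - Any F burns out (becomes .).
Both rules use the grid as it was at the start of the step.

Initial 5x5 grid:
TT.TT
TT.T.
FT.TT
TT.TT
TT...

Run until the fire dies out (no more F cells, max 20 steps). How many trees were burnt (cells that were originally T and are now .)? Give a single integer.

Step 1: +3 fires, +1 burnt (F count now 3)
Step 2: +4 fires, +3 burnt (F count now 4)
Step 3: +2 fires, +4 burnt (F count now 2)
Step 4: +0 fires, +2 burnt (F count now 0)
Fire out after step 4
Initially T: 16, now '.': 18
Total burnt (originally-T cells now '.'): 9

Answer: 9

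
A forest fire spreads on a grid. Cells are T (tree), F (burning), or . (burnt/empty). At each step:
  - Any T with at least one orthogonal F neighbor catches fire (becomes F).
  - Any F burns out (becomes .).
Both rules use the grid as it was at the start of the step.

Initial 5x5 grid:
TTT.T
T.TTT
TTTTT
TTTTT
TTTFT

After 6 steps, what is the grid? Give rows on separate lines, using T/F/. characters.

Step 1: 3 trees catch fire, 1 burn out
  TTT.T
  T.TTT
  TTTTT
  TTTFT
  TTF.F
Step 2: 4 trees catch fire, 3 burn out
  TTT.T
  T.TTT
  TTTFT
  TTF.F
  TF...
Step 3: 5 trees catch fire, 4 burn out
  TTT.T
  T.TFT
  TTF.F
  TF...
  F....
Step 4: 4 trees catch fire, 5 burn out
  TTT.T
  T.F.F
  TF...
  F....
  .....
Step 5: 3 trees catch fire, 4 burn out
  TTF.F
  T....
  F....
  .....
  .....
Step 6: 2 trees catch fire, 3 burn out
  TF...
  F....
  .....
  .....
  .....

TF...
F....
.....
.....
.....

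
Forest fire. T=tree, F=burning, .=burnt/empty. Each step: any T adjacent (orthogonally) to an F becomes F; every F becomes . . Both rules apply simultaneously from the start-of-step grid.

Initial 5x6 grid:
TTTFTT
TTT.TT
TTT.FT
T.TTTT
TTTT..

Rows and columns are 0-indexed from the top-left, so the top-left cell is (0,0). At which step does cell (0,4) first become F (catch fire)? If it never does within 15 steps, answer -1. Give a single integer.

Step 1: cell (0,4)='F' (+5 fires, +2 burnt)
  -> target ignites at step 1
Step 2: cell (0,4)='.' (+6 fires, +5 burnt)
Step 3: cell (0,4)='.' (+5 fires, +6 burnt)
Step 4: cell (0,4)='.' (+3 fires, +5 burnt)
Step 5: cell (0,4)='.' (+2 fires, +3 burnt)
Step 6: cell (0,4)='.' (+2 fires, +2 burnt)
Step 7: cell (0,4)='.' (+0 fires, +2 burnt)
  fire out at step 7

1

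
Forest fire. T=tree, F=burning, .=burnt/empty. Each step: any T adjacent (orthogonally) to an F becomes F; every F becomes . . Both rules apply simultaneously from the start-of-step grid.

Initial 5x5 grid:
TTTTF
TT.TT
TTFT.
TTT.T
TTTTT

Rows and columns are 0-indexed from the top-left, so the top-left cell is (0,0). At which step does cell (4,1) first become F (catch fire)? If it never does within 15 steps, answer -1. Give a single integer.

Step 1: cell (4,1)='T' (+5 fires, +2 burnt)
Step 2: cell (4,1)='T' (+6 fires, +5 burnt)
Step 3: cell (4,1)='F' (+5 fires, +6 burnt)
  -> target ignites at step 3
Step 4: cell (4,1)='.' (+3 fires, +5 burnt)
Step 5: cell (4,1)='.' (+1 fires, +3 burnt)
Step 6: cell (4,1)='.' (+0 fires, +1 burnt)
  fire out at step 6

3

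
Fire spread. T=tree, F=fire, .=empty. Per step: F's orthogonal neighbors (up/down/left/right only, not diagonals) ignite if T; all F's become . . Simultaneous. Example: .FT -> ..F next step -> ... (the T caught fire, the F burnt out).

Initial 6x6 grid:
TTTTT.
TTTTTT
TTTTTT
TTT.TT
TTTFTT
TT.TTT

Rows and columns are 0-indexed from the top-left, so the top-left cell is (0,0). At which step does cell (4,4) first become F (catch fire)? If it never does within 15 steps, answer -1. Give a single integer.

Step 1: cell (4,4)='F' (+3 fires, +1 burnt)
  -> target ignites at step 1
Step 2: cell (4,4)='.' (+5 fires, +3 burnt)
Step 3: cell (4,4)='.' (+7 fires, +5 burnt)
Step 4: cell (4,4)='.' (+7 fires, +7 burnt)
Step 5: cell (4,4)='.' (+6 fires, +7 burnt)
Step 6: cell (4,4)='.' (+3 fires, +6 burnt)
Step 7: cell (4,4)='.' (+1 fires, +3 burnt)
Step 8: cell (4,4)='.' (+0 fires, +1 burnt)
  fire out at step 8

1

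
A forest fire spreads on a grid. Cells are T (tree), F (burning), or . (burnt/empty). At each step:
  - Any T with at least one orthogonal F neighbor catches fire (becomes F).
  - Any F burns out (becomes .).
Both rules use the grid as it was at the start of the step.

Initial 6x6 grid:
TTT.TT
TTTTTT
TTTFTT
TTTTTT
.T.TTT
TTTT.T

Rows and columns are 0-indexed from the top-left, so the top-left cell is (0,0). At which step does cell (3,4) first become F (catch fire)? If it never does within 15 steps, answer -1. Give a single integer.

Step 1: cell (3,4)='T' (+4 fires, +1 burnt)
Step 2: cell (3,4)='F' (+7 fires, +4 burnt)
  -> target ignites at step 2
Step 3: cell (3,4)='.' (+9 fires, +7 burnt)
Step 4: cell (3,4)='.' (+7 fires, +9 burnt)
Step 5: cell (3,4)='.' (+3 fires, +7 burnt)
Step 6: cell (3,4)='.' (+1 fires, +3 burnt)
Step 7: cell (3,4)='.' (+0 fires, +1 burnt)
  fire out at step 7

2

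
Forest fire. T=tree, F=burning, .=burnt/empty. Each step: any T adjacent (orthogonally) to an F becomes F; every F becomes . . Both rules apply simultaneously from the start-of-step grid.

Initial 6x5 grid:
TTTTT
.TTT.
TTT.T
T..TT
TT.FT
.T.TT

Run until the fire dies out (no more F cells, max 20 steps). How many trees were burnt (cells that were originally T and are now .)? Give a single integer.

Step 1: +3 fires, +1 burnt (F count now 3)
Step 2: +2 fires, +3 burnt (F count now 2)
Step 3: +1 fires, +2 burnt (F count now 1)
Step 4: +0 fires, +1 burnt (F count now 0)
Fire out after step 4
Initially T: 21, now '.': 15
Total burnt (originally-T cells now '.'): 6

Answer: 6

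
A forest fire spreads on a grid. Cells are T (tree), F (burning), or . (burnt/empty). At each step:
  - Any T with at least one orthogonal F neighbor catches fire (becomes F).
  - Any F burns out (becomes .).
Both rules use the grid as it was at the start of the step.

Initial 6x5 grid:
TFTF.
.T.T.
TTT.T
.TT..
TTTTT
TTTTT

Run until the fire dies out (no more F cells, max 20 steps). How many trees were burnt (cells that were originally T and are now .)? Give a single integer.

Step 1: +4 fires, +2 burnt (F count now 4)
Step 2: +1 fires, +4 burnt (F count now 1)
Step 3: +3 fires, +1 burnt (F count now 3)
Step 4: +2 fires, +3 burnt (F count now 2)
Step 5: +3 fires, +2 burnt (F count now 3)
Step 6: +3 fires, +3 burnt (F count now 3)
Step 7: +2 fires, +3 burnt (F count now 2)
Step 8: +1 fires, +2 burnt (F count now 1)
Step 9: +0 fires, +1 burnt (F count now 0)
Fire out after step 9
Initially T: 20, now '.': 29
Total burnt (originally-T cells now '.'): 19

Answer: 19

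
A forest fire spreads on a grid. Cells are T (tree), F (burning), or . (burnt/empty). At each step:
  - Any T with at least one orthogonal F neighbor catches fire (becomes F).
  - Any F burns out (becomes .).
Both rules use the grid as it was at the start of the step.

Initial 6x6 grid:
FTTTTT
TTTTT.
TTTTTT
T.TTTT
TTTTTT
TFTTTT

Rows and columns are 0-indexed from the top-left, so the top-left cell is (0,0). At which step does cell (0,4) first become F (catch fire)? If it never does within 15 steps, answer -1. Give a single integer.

Step 1: cell (0,4)='T' (+5 fires, +2 burnt)
Step 2: cell (0,4)='T' (+6 fires, +5 burnt)
Step 3: cell (0,4)='T' (+7 fires, +6 burnt)
Step 4: cell (0,4)='F' (+6 fires, +7 burnt)
  -> target ignites at step 4
Step 5: cell (0,4)='.' (+5 fires, +6 burnt)
Step 6: cell (0,4)='.' (+2 fires, +5 burnt)
Step 7: cell (0,4)='.' (+1 fires, +2 burnt)
Step 8: cell (0,4)='.' (+0 fires, +1 burnt)
  fire out at step 8

4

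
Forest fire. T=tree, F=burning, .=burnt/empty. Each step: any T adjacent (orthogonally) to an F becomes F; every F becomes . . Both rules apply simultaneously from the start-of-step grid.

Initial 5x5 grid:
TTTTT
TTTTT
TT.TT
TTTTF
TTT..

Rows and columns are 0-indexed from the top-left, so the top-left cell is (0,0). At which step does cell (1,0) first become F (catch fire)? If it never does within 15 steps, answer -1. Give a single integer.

Step 1: cell (1,0)='T' (+2 fires, +1 burnt)
Step 2: cell (1,0)='T' (+3 fires, +2 burnt)
Step 3: cell (1,0)='T' (+4 fires, +3 burnt)
Step 4: cell (1,0)='T' (+5 fires, +4 burnt)
Step 5: cell (1,0)='T' (+4 fires, +5 burnt)
Step 6: cell (1,0)='F' (+2 fires, +4 burnt)
  -> target ignites at step 6
Step 7: cell (1,0)='.' (+1 fires, +2 burnt)
Step 8: cell (1,0)='.' (+0 fires, +1 burnt)
  fire out at step 8

6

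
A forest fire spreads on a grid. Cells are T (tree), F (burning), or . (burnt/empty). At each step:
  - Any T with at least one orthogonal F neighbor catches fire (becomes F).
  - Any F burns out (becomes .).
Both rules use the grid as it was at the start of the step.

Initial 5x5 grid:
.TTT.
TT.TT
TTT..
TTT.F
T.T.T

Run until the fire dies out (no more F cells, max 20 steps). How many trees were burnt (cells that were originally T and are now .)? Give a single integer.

Answer: 1

Derivation:
Step 1: +1 fires, +1 burnt (F count now 1)
Step 2: +0 fires, +1 burnt (F count now 0)
Fire out after step 2
Initially T: 16, now '.': 10
Total burnt (originally-T cells now '.'): 1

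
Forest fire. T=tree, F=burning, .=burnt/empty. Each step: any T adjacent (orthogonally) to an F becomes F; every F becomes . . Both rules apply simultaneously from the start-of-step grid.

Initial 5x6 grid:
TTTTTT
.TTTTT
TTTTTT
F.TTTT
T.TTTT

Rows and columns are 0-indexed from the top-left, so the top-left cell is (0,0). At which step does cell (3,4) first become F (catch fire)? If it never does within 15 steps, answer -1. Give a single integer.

Step 1: cell (3,4)='T' (+2 fires, +1 burnt)
Step 2: cell (3,4)='T' (+1 fires, +2 burnt)
Step 3: cell (3,4)='T' (+2 fires, +1 burnt)
Step 4: cell (3,4)='T' (+4 fires, +2 burnt)
Step 5: cell (3,4)='T' (+6 fires, +4 burnt)
Step 6: cell (3,4)='F' (+5 fires, +6 burnt)
  -> target ignites at step 6
Step 7: cell (3,4)='.' (+4 fires, +5 burnt)
Step 8: cell (3,4)='.' (+2 fires, +4 burnt)
Step 9: cell (3,4)='.' (+0 fires, +2 burnt)
  fire out at step 9

6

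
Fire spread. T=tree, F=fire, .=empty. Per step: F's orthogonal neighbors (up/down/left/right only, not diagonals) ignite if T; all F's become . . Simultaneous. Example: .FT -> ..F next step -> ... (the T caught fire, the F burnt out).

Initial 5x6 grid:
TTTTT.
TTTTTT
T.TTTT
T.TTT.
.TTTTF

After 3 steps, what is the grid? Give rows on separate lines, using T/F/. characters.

Step 1: 1 trees catch fire, 1 burn out
  TTTTT.
  TTTTTT
  T.TTTT
  T.TTT.
  .TTTF.
Step 2: 2 trees catch fire, 1 burn out
  TTTTT.
  TTTTTT
  T.TTTT
  T.TTF.
  .TTF..
Step 3: 3 trees catch fire, 2 burn out
  TTTTT.
  TTTTTT
  T.TTFT
  T.TF..
  .TF...

TTTTT.
TTTTTT
T.TTFT
T.TF..
.TF...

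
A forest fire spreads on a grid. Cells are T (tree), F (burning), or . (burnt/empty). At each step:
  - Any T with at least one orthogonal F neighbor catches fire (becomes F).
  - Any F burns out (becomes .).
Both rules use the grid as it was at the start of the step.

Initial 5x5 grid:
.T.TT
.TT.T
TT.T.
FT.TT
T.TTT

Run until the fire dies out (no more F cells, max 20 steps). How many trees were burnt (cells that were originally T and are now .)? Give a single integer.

Step 1: +3 fires, +1 burnt (F count now 3)
Step 2: +1 fires, +3 burnt (F count now 1)
Step 3: +1 fires, +1 burnt (F count now 1)
Step 4: +2 fires, +1 burnt (F count now 2)
Step 5: +0 fires, +2 burnt (F count now 0)
Fire out after step 5
Initially T: 16, now '.': 16
Total burnt (originally-T cells now '.'): 7

Answer: 7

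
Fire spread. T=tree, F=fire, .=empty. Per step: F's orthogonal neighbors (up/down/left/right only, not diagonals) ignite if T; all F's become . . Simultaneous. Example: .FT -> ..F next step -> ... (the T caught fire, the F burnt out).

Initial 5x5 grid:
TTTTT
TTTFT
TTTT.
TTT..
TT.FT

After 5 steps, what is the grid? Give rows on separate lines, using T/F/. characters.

Step 1: 5 trees catch fire, 2 burn out
  TTTFT
  TTF.F
  TTTF.
  TTT..
  TT..F
Step 2: 4 trees catch fire, 5 burn out
  TTF.F
  TF...
  TTF..
  TTT..
  TT...
Step 3: 4 trees catch fire, 4 burn out
  TF...
  F....
  TF...
  TTF..
  TT...
Step 4: 3 trees catch fire, 4 burn out
  F....
  .....
  F....
  TF...
  TT...
Step 5: 2 trees catch fire, 3 burn out
  .....
  .....
  .....
  F....
  TF...

.....
.....
.....
F....
TF...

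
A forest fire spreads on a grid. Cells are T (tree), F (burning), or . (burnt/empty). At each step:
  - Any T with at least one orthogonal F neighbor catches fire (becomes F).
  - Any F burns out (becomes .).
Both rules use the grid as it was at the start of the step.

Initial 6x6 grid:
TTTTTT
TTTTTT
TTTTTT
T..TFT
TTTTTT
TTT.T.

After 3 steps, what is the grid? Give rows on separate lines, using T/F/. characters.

Step 1: 4 trees catch fire, 1 burn out
  TTTTTT
  TTTTTT
  TTTTFT
  T..F.F
  TTTTFT
  TTT.T.
Step 2: 6 trees catch fire, 4 burn out
  TTTTTT
  TTTTFT
  TTTF.F
  T.....
  TTTF.F
  TTT.F.
Step 3: 5 trees catch fire, 6 burn out
  TTTTFT
  TTTF.F
  TTF...
  T.....
  TTF...
  TTT...

TTTTFT
TTTF.F
TTF...
T.....
TTF...
TTT...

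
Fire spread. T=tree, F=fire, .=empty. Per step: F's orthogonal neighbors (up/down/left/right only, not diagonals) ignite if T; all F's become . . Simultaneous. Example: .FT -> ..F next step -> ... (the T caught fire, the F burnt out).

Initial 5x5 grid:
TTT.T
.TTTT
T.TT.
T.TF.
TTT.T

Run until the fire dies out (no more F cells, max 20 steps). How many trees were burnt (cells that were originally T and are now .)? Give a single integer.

Step 1: +2 fires, +1 burnt (F count now 2)
Step 2: +3 fires, +2 burnt (F count now 3)
Step 3: +3 fires, +3 burnt (F count now 3)
Step 4: +4 fires, +3 burnt (F count now 4)
Step 5: +2 fires, +4 burnt (F count now 2)
Step 6: +2 fires, +2 burnt (F count now 2)
Step 7: +0 fires, +2 burnt (F count now 0)
Fire out after step 7
Initially T: 17, now '.': 24
Total burnt (originally-T cells now '.'): 16

Answer: 16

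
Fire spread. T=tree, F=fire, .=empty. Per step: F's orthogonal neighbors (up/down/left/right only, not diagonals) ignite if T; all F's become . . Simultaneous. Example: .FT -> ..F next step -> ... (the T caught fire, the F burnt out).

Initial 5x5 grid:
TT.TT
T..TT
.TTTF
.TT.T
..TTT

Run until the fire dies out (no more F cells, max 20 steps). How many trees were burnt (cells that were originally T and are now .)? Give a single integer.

Step 1: +3 fires, +1 burnt (F count now 3)
Step 2: +4 fires, +3 burnt (F count now 4)
Step 3: +4 fires, +4 burnt (F count now 4)
Step 4: +2 fires, +4 burnt (F count now 2)
Step 5: +0 fires, +2 burnt (F count now 0)
Fire out after step 5
Initially T: 16, now '.': 22
Total burnt (originally-T cells now '.'): 13

Answer: 13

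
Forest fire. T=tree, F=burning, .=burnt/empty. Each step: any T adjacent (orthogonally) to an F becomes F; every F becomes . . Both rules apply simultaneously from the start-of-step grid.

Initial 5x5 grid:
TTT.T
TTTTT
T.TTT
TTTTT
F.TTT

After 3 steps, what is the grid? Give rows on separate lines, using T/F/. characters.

Step 1: 1 trees catch fire, 1 burn out
  TTT.T
  TTTTT
  T.TTT
  FTTTT
  ..TTT
Step 2: 2 trees catch fire, 1 burn out
  TTT.T
  TTTTT
  F.TTT
  .FTTT
  ..TTT
Step 3: 2 trees catch fire, 2 burn out
  TTT.T
  FTTTT
  ..TTT
  ..FTT
  ..TTT

TTT.T
FTTTT
..TTT
..FTT
..TTT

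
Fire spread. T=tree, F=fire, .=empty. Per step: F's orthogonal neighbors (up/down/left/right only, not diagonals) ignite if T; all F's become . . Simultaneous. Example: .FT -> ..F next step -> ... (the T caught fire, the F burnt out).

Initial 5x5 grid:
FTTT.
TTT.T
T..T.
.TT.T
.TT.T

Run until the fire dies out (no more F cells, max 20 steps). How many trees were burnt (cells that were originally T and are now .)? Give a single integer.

Answer: 7

Derivation:
Step 1: +2 fires, +1 burnt (F count now 2)
Step 2: +3 fires, +2 burnt (F count now 3)
Step 3: +2 fires, +3 burnt (F count now 2)
Step 4: +0 fires, +2 burnt (F count now 0)
Fire out after step 4
Initially T: 15, now '.': 17
Total burnt (originally-T cells now '.'): 7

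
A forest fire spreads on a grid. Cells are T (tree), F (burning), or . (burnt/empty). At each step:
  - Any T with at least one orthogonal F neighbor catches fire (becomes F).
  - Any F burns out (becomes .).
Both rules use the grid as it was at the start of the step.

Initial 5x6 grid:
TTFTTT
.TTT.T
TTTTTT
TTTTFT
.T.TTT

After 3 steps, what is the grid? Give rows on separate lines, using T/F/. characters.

Step 1: 7 trees catch fire, 2 burn out
  TF.FTT
  .TFT.T
  TTTTFT
  TTTF.F
  .T.TFT
Step 2: 10 trees catch fire, 7 burn out
  F...FT
  .F.F.T
  TTFF.F
  TTF...
  .T.F.F
Step 3: 4 trees catch fire, 10 burn out
  .....F
  .....F
  TF....
  TF....
  .T....

.....F
.....F
TF....
TF....
.T....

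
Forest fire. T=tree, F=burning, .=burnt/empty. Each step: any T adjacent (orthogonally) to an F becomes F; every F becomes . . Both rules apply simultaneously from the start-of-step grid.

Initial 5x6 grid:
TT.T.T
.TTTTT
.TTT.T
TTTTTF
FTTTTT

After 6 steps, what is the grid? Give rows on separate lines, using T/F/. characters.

Step 1: 5 trees catch fire, 2 burn out
  TT.T.T
  .TTTTT
  .TTT.F
  FTTTF.
  .FTTTF
Step 2: 5 trees catch fire, 5 burn out
  TT.T.T
  .TTTTF
  .TTT..
  .FTF..
  ..FTF.
Step 3: 6 trees catch fire, 5 burn out
  TT.T.F
  .TTTF.
  .FTF..
  ..F...
  ...F..
Step 4: 3 trees catch fire, 6 burn out
  TT.T..
  .FTF..
  ..F...
  ......
  ......
Step 5: 3 trees catch fire, 3 burn out
  TF.F..
  ..F...
  ......
  ......
  ......
Step 6: 1 trees catch fire, 3 burn out
  F.....
  ......
  ......
  ......
  ......

F.....
......
......
......
......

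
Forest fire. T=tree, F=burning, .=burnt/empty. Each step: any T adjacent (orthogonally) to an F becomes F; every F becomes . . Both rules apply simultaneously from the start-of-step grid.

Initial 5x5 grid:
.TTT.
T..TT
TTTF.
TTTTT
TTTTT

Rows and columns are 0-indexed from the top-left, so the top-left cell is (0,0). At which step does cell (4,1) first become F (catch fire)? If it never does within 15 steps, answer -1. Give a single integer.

Step 1: cell (4,1)='T' (+3 fires, +1 burnt)
Step 2: cell (4,1)='T' (+6 fires, +3 burnt)
Step 3: cell (4,1)='T' (+5 fires, +6 burnt)
Step 4: cell (4,1)='F' (+4 fires, +5 burnt)
  -> target ignites at step 4
Step 5: cell (4,1)='.' (+1 fires, +4 burnt)
Step 6: cell (4,1)='.' (+0 fires, +1 burnt)
  fire out at step 6

4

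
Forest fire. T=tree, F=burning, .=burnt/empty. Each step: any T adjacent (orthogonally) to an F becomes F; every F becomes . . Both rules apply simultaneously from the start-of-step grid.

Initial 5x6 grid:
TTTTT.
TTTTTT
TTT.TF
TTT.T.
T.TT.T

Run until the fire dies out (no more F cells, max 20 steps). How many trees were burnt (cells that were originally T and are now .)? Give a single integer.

Answer: 22

Derivation:
Step 1: +2 fires, +1 burnt (F count now 2)
Step 2: +2 fires, +2 burnt (F count now 2)
Step 3: +2 fires, +2 burnt (F count now 2)
Step 4: +2 fires, +2 burnt (F count now 2)
Step 5: +3 fires, +2 burnt (F count now 3)
Step 6: +4 fires, +3 burnt (F count now 4)
Step 7: +4 fires, +4 burnt (F count now 4)
Step 8: +2 fires, +4 burnt (F count now 2)
Step 9: +1 fires, +2 burnt (F count now 1)
Step 10: +0 fires, +1 burnt (F count now 0)
Fire out after step 10
Initially T: 23, now '.': 29
Total burnt (originally-T cells now '.'): 22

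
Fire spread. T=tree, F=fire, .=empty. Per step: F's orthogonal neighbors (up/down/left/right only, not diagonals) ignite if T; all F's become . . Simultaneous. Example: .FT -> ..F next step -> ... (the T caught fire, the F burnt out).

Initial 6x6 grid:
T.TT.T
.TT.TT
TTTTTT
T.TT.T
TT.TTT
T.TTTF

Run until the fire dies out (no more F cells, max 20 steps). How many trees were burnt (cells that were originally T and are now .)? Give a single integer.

Answer: 26

Derivation:
Step 1: +2 fires, +1 burnt (F count now 2)
Step 2: +3 fires, +2 burnt (F count now 3)
Step 3: +3 fires, +3 burnt (F count now 3)
Step 4: +3 fires, +3 burnt (F count now 3)
Step 5: +4 fires, +3 burnt (F count now 4)
Step 6: +1 fires, +4 burnt (F count now 1)
Step 7: +2 fires, +1 burnt (F count now 2)
Step 8: +3 fires, +2 burnt (F count now 3)
Step 9: +2 fires, +3 burnt (F count now 2)
Step 10: +1 fires, +2 burnt (F count now 1)
Step 11: +2 fires, +1 burnt (F count now 2)
Step 12: +0 fires, +2 burnt (F count now 0)
Fire out after step 12
Initially T: 27, now '.': 35
Total burnt (originally-T cells now '.'): 26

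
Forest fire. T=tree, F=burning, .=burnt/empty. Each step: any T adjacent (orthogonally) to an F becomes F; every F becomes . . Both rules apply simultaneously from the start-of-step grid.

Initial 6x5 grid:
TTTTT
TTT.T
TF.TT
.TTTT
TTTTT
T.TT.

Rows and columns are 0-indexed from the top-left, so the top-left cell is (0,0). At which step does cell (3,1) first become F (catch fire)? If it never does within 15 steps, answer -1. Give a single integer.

Step 1: cell (3,1)='F' (+3 fires, +1 burnt)
  -> target ignites at step 1
Step 2: cell (3,1)='.' (+5 fires, +3 burnt)
Step 3: cell (3,1)='.' (+5 fires, +5 burnt)
Step 4: cell (3,1)='.' (+6 fires, +5 burnt)
Step 5: cell (3,1)='.' (+4 fires, +6 burnt)
Step 6: cell (3,1)='.' (+1 fires, +4 burnt)
Step 7: cell (3,1)='.' (+0 fires, +1 burnt)
  fire out at step 7

1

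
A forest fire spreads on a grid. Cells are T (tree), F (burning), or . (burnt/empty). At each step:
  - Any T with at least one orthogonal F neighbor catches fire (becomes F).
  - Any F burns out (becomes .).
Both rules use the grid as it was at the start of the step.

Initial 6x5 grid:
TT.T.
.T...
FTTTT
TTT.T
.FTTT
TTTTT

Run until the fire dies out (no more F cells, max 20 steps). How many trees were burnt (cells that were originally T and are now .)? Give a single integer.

Step 1: +5 fires, +2 burnt (F count now 5)
Step 2: +6 fires, +5 burnt (F count now 6)
Step 3: +4 fires, +6 burnt (F count now 4)
Step 4: +4 fires, +4 burnt (F count now 4)
Step 5: +0 fires, +4 burnt (F count now 0)
Fire out after step 5
Initially T: 20, now '.': 29
Total burnt (originally-T cells now '.'): 19

Answer: 19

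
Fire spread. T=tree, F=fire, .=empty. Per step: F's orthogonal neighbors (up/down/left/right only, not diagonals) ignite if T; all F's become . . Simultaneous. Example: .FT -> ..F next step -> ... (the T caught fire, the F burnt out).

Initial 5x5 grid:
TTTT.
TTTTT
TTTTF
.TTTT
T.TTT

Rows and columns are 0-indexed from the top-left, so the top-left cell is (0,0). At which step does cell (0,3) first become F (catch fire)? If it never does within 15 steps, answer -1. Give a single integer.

Step 1: cell (0,3)='T' (+3 fires, +1 burnt)
Step 2: cell (0,3)='T' (+4 fires, +3 burnt)
Step 3: cell (0,3)='F' (+5 fires, +4 burnt)
  -> target ignites at step 3
Step 4: cell (0,3)='.' (+5 fires, +5 burnt)
Step 5: cell (0,3)='.' (+2 fires, +5 burnt)
Step 6: cell (0,3)='.' (+1 fires, +2 burnt)
Step 7: cell (0,3)='.' (+0 fires, +1 burnt)
  fire out at step 7

3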